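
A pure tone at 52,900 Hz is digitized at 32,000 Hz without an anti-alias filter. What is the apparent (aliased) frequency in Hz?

Nyquist = 32,000/2 = 16,000 Hz; 52,900 Hz exceeds it.
Alias = |52,900 − 2×32,000| = |52,900 − 64,000| = 11,100 Hz.

11,100 Hz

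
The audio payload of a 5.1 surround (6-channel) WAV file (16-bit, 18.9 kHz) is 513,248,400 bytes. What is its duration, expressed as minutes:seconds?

Byte rate = 18,900 × 2 × 6 = 226,800 bytes/s.
Duration = 513,248,400 / 226,800 = 2,263 s.
2,263 s = 37:43.

37:43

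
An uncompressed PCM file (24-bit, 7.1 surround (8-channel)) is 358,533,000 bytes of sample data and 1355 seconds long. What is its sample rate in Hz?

11,025 Hz

Bytes = sample_rate × seconds × bytes_per_sample × channels.
sample_rate = 358,533,000 / (1,355 × 3 × 8) = 358,533,000 / 32,520 = 11,025 Hz.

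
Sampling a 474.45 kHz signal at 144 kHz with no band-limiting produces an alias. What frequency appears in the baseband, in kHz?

Nyquist = 144,000/2 = 72,000 Hz; 474,450 Hz exceeds it.
Alias = |474,450 − 3×144,000| = |474,450 − 432,000| = 42,450 Hz = 42.45 kHz.

42.45 kHz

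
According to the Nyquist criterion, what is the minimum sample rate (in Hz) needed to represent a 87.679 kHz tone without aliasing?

175,358 Hz

Minimum sample rate = 2 × 87,679 Hz = 175,358 Hz.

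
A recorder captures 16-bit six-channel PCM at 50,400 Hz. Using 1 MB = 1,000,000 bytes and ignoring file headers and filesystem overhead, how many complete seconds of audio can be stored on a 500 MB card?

Uncompressed byte rate = 50,400 × 2 × 6 = 604,800 bytes/s.
Capacity = 500 × 1,000,000 = 500,000,000 bytes.
500,000,000 / 604,800 ≈ 826.72 s → 826 seconds.

826 seconds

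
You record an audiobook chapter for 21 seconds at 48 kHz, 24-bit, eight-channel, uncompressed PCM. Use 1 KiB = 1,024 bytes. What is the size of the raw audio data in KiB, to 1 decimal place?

Bytes = 48,000 samples/s × 21 s × 3 bytes/sample × 8 ch = 24,192,000 bytes.
24,192,000 / 1,024 = 23625.0 KiB.

23625.0 KiB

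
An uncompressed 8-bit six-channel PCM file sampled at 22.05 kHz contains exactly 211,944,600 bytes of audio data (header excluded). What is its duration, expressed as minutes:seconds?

26:42

Byte rate = 22,050 × 1 × 6 = 132,300 bytes/s.
Duration = 211,944,600 / 132,300 = 1,602 s.
1,602 s = 26:42.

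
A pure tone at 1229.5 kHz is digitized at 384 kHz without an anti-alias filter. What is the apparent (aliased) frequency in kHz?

Nyquist = 384,000/2 = 192,000 Hz; 1,229,500 Hz exceeds it.
Alias = |1,229,500 − 3×384,000| = |1,229,500 − 1,152,000| = 77,500 Hz = 77.5 kHz.

77.5 kHz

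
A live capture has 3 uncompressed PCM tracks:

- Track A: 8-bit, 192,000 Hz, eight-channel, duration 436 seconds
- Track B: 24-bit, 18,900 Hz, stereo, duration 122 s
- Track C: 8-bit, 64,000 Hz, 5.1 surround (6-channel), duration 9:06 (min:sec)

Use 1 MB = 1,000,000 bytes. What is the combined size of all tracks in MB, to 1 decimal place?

893.2 MB

Track A: 192,000 × 436 × 1 × 8 = 669,696,000 bytes.
Track B: 18,900 × 122 × 3 × 2 = 13,834,800 bytes.
Track C: 9:06 (min:sec) = 546 s; 64,000 × 546 × 1 × 6 = 209,664,000 bytes.
Total = 893,194,800 bytes = 893.2 MB.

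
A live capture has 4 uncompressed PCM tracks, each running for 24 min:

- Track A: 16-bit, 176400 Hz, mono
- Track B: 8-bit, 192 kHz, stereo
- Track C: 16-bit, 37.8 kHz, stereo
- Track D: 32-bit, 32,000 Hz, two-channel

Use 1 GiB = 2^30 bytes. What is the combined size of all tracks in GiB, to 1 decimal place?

1.5 GiB

24 min = 1,440 s.
Track A: 176,400 × 1,440 × 2 × 1 = 508,032,000 bytes.
Track B: 192,000 × 1,440 × 1 × 2 = 552,960,000 bytes.
Track C: 37,800 × 1,440 × 2 × 2 = 217,728,000 bytes.
Track D: 32,000 × 1,440 × 4 × 2 = 368,640,000 bytes.
Total = 1,647,360,000 bytes = 1.5 GiB.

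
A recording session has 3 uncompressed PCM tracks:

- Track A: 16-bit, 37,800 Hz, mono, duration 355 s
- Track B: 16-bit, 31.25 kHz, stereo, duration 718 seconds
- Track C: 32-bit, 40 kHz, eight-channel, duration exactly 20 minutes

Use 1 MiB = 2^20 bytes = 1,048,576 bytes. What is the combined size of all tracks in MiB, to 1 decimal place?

1576.0 MiB

Track A: 37,800 × 355 × 2 × 1 = 26,838,000 bytes.
Track B: 31,250 × 718 × 2 × 2 = 89,750,000 bytes.
Track C: exactly 20 minutes = 1,200 s; 40,000 × 1,200 × 4 × 8 = 1,536,000,000 bytes.
Total = 1,652,588,000 bytes = 1576.0 MiB.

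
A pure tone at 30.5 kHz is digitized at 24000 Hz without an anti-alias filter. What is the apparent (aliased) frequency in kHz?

6.5 kHz

Nyquist = 24,000/2 = 12,000 Hz; 30,500 Hz exceeds it.
Alias = |30,500 − 1×24,000| = |30,500 − 24,000| = 6,500 Hz = 6.5 kHz.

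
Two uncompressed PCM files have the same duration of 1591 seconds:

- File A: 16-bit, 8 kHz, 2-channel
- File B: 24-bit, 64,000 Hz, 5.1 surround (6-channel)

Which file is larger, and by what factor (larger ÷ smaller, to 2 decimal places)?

File B, by a factor of 36.00

File A: 8,000 × 2 × 2 = 32,000 bytes/s.
File B: 64,000 × 3 × 6 = 1,152,000 bytes/s.
File B is larger; ratio = 1,832,832,000 / 50,912,000 = 36.00.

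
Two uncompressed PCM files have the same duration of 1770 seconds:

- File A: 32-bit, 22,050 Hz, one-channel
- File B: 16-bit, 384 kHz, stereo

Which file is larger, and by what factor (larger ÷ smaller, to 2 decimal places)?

File A: 22,050 × 4 × 1 = 88,200 bytes/s.
File B: 384,000 × 2 × 2 = 1,536,000 bytes/s.
File B is larger; ratio = 2,718,720,000 / 156,114,000 = 17.41.

File B, by a factor of 17.41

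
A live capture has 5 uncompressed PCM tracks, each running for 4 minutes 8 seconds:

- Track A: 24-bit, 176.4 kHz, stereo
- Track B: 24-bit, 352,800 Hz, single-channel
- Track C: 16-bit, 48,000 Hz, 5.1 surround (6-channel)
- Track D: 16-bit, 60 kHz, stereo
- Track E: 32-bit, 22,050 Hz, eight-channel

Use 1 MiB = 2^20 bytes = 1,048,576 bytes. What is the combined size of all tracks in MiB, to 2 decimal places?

4 minutes 8 seconds = 248 s.
Track A: 176,400 × 248 × 3 × 2 = 262,483,200 bytes.
Track B: 352,800 × 248 × 3 × 1 = 262,483,200 bytes.
Track C: 48,000 × 248 × 2 × 6 = 142,848,000 bytes.
Track D: 60,000 × 248 × 2 × 2 = 59,520,000 bytes.
Track E: 22,050 × 248 × 4 × 8 = 174,988,800 bytes.
Total = 902,323,200 bytes = 860.52 MiB.

860.52 MiB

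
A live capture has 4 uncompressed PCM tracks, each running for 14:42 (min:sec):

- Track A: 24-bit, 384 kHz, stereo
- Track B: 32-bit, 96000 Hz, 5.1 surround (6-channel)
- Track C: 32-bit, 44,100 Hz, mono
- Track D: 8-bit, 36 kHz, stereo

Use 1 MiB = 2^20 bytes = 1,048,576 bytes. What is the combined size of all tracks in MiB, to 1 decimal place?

14:42 (min:sec) = 882 s.
Track A: 384,000 × 882 × 3 × 2 = 2,032,128,000 bytes.
Track B: 96,000 × 882 × 4 × 6 = 2,032,128,000 bytes.
Track C: 44,100 × 882 × 4 × 1 = 155,584,800 bytes.
Track D: 36,000 × 882 × 1 × 2 = 63,504,000 bytes.
Total = 4,283,344,800 bytes = 4084.9 MiB.

4084.9 MiB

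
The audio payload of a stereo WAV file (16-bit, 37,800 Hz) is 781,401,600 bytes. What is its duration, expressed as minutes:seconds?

86:08

Byte rate = 37,800 × 2 × 2 = 151,200 bytes/s.
Duration = 781,401,600 / 151,200 = 5,168 s.
5,168 s = 86:08.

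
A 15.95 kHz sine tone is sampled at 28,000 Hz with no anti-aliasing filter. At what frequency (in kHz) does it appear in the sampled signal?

Nyquist = 28,000/2 = 14,000 Hz; 15,950 Hz exceeds it.
Alias = |15,950 − 1×28,000| = |15,950 − 28,000| = 12,050 Hz = 12.05 kHz.

12.05 kHz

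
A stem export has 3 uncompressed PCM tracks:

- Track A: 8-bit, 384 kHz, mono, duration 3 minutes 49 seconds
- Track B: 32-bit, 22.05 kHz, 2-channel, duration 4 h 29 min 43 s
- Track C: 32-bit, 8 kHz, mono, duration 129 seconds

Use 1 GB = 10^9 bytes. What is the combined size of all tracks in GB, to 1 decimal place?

Track A: 3 minutes 49 seconds = 229 s; 384,000 × 229 × 1 × 1 = 87,936,000 bytes.
Track B: 4 h 29 min 43 s = 16,183 s; 22,050 × 16,183 × 4 × 2 = 2,854,681,200 bytes.
Track C: 8,000 × 129 × 4 × 1 = 4,128,000 bytes.
Total = 2,946,745,200 bytes = 2.9 GB.

2.9 GB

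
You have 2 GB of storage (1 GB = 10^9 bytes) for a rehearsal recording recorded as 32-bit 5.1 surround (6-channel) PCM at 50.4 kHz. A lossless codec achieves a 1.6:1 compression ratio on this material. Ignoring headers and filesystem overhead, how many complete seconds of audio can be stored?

2,645 seconds

Uncompressed byte rate = 50,400 × 4 × 6 = 1,209,600 bytes/s.
After 1.6:1 compression, effective rate ≈ 756000 bytes/s.
Capacity = 2 × 1,000,000,000 = 2,000,000,000 bytes.
2,000,000,000 / effective rate ≈ 2645.5 s → 2,645 seconds.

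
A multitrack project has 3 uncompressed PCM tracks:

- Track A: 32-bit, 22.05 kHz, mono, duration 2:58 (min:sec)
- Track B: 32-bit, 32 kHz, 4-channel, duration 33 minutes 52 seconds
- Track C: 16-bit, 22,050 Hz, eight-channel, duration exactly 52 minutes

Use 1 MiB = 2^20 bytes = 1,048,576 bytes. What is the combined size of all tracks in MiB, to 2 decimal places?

Track A: 2:58 (min:sec) = 178 s; 22,050 × 178 × 4 × 1 = 15,699,600 bytes.
Track B: 33 minutes 52 seconds = 2,032 s; 32,000 × 2,032 × 4 × 4 = 1,040,384,000 bytes.
Track C: exactly 52 minutes = 3,120 s; 22,050 × 3,120 × 2 × 8 = 1,100,736,000 bytes.
Total = 2,156,819,600 bytes = 2056.90 MiB.

2056.90 MiB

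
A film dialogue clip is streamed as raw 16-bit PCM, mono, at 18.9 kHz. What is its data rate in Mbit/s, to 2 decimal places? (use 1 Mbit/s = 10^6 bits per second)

Bit rate = 18,900 × 16 × 1 = 302,400 bits/s.
= 0.30 Mbit/s.

0.30 Mbit/s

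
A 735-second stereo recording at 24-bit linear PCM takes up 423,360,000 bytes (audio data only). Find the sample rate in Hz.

96,000 Hz

Bytes = sample_rate × seconds × bytes_per_sample × channels.
sample_rate = 423,360,000 / (735 × 3 × 2) = 423,360,000 / 4,410 = 96,000 Hz.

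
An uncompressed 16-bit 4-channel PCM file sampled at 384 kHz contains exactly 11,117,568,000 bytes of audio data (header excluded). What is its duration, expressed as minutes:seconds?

60:19

Byte rate = 384,000 × 2 × 4 = 3,072,000 bytes/s.
Duration = 11,117,568,000 / 3,072,000 = 3,619 s.
3,619 s = 60:19.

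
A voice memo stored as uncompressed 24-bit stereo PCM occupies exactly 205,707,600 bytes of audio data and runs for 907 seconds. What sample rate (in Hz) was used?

Bytes = sample_rate × seconds × bytes_per_sample × channels.
sample_rate = 205,707,600 / (907 × 3 × 2) = 205,707,600 / 5,442 = 37,800 Hz.

37,800 Hz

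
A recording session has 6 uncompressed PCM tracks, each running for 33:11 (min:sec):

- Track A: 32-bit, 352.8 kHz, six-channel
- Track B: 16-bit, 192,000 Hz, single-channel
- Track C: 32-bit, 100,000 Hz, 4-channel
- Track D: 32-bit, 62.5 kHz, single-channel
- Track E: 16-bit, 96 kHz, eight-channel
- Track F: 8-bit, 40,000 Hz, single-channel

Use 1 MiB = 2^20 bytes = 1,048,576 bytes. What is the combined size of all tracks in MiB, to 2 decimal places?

33:11 (min:sec) = 1,991 s.
Track A: 352,800 × 1,991 × 4 × 6 = 16,858,195,200 bytes.
Track B: 192,000 × 1,991 × 2 × 1 = 764,544,000 bytes.
Track C: 100,000 × 1,991 × 4 × 4 = 3,185,600,000 bytes.
Track D: 62,500 × 1,991 × 4 × 1 = 497,750,000 bytes.
Track E: 96,000 × 1,991 × 2 × 8 = 3,058,176,000 bytes.
Track F: 40,000 × 1,991 × 1 × 1 = 79,640,000 bytes.
Total = 24,443,905,200 bytes = 23311.52 MiB.

23311.52 MiB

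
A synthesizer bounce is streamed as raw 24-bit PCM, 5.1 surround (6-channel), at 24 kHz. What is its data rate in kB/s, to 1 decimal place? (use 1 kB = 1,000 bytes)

432.0 kB/s

Bit rate = 24,000 × 24 × 6 = 3,456,000 bits/s.
3,456,000 / 8 = 432,000 B/s = 432.0 kB/s.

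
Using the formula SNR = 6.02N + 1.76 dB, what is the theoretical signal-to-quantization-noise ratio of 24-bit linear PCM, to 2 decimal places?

146.24 dB

6.02 × 24 + 1.76 = 146.24 dB.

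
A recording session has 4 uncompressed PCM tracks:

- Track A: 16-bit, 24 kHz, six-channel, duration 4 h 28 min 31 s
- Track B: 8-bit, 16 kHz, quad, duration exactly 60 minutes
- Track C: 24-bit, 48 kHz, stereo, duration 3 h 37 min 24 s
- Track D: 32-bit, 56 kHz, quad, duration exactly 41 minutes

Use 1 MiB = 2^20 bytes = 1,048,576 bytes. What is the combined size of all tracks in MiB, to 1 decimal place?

Track A: 4 h 28 min 31 s = 16,111 s; 24,000 × 16,111 × 2 × 6 = 4,639,968,000 bytes.
Track B: exactly 60 minutes = 3,600 s; 16,000 × 3,600 × 1 × 4 = 230,400,000 bytes.
Track C: 3 h 37 min 24 s = 13,044 s; 48,000 × 13,044 × 3 × 2 = 3,756,672,000 bytes.
Track D: exactly 41 minutes = 2,460 s; 56,000 × 2,460 × 4 × 4 = 2,204,160,000 bytes.
Total = 10,831,200,000 bytes = 10329.4 MiB.

10329.4 MiB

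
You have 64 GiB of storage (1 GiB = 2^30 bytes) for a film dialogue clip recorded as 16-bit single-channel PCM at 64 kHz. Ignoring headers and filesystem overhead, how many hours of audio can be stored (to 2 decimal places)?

149.13 hours

Uncompressed byte rate = 64,000 × 2 × 1 = 128,000 bytes/s.
Capacity = 64 × 1,073,741,824 = 68,719,476,736 bytes.
68,719,476,736 / 128,000 ≈ 536870.91 s → 149.13 hours.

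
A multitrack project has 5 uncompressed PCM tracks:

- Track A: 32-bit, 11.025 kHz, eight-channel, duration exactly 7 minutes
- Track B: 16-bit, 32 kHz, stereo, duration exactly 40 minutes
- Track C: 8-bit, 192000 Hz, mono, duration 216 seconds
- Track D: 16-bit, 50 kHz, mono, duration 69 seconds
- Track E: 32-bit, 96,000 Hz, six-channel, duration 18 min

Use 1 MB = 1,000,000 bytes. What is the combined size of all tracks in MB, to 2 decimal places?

Track A: exactly 7 minutes = 420 s; 11,025 × 420 × 4 × 8 = 148,176,000 bytes.
Track B: exactly 40 minutes = 2,400 s; 32,000 × 2,400 × 2 × 2 = 307,200,000 bytes.
Track C: 192,000 × 216 × 1 × 1 = 41,472,000 bytes.
Track D: 50,000 × 69 × 2 × 1 = 6,900,000 bytes.
Track E: 18 min = 1,080 s; 96,000 × 1,080 × 4 × 6 = 2,488,320,000 bytes.
Total = 2,992,068,000 bytes = 2992.07 MB.

2992.07 MB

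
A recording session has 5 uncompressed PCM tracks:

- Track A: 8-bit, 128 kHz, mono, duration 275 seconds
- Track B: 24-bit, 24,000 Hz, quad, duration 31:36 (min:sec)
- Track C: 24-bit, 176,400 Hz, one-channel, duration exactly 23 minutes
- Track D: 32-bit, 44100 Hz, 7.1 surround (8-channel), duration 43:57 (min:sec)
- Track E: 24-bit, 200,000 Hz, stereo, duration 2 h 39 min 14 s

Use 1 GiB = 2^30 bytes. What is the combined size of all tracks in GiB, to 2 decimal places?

Track A: 128,000 × 275 × 1 × 1 = 35,200,000 bytes.
Track B: 31:36 (min:sec) = 1,896 s; 24,000 × 1,896 × 3 × 4 = 546,048,000 bytes.
Track C: exactly 23 minutes = 1,380 s; 176,400 × 1,380 × 3 × 1 = 730,296,000 bytes.
Track D: 43:57 (min:sec) = 2,637 s; 44,100 × 2,637 × 4 × 8 = 3,721,334,400 bytes.
Track E: 2 h 39 min 14 s = 9,554 s; 200,000 × 9,554 × 3 × 2 = 11,464,800,000 bytes.
Total = 16,497,678,400 bytes = 15.36 GiB.

15.36 GiB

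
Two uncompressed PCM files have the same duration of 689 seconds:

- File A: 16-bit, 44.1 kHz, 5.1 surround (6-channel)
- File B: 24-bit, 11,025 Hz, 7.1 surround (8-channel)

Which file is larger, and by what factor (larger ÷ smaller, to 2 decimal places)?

File A, by a factor of 2.00

File A: 44,100 × 2 × 6 = 529,200 bytes/s.
File B: 11,025 × 3 × 8 = 264,600 bytes/s.
File A is larger; ratio = 364,618,800 / 182,309,400 = 2.00.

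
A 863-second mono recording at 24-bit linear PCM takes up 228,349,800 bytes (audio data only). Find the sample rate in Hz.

Bytes = sample_rate × seconds × bytes_per_sample × channels.
sample_rate = 228,349,800 / (863 × 3 × 1) = 228,349,800 / 2,589 = 88,200 Hz.

88,200 Hz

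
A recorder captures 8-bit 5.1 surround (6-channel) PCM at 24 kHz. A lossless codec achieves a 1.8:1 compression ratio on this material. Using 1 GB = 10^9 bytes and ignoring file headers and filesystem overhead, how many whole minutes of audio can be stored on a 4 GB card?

833 minutes

Uncompressed byte rate = 24,000 × 1 × 6 = 144,000 bytes/s.
After 1.8:1 compression, effective rate ≈ 80000 bytes/s.
Capacity = 4 × 1,000,000,000 = 4,000,000,000 bytes.
4,000,000,000 / effective rate ≈ 50000 s → 833 minutes.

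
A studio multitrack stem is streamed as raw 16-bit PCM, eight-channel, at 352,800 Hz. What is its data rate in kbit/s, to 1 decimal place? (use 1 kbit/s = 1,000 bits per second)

Bit rate = 352,800 × 16 × 8 = 45,158,400 bits/s.
= 45158.4 kbit/s.

45158.4 kbit/s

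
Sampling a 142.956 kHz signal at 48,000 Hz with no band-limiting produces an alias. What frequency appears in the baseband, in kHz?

Nyquist = 48,000/2 = 24,000 Hz; 142,956 Hz exceeds it.
Alias = |142,956 − 3×48,000| = |142,956 − 144,000| = 1,044 Hz = 1.044 kHz.

1.044 kHz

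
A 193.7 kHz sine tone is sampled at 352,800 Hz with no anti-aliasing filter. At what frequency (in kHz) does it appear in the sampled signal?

159.1 kHz

Nyquist = 352,800/2 = 176,400 Hz; 193,700 Hz exceeds it.
Alias = |193,700 − 1×352,800| = |193,700 − 352,800| = 159,100 Hz = 159.1 kHz.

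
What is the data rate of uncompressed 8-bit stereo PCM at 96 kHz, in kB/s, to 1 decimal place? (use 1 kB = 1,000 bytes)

Bit rate = 96,000 × 8 × 2 = 1,536,000 bits/s.
1,536,000 / 8 = 192,000 B/s = 192.0 kB/s.

192.0 kB/s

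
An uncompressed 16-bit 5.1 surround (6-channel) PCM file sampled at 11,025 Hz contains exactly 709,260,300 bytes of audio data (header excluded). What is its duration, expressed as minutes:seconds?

Byte rate = 11,025 × 2 × 6 = 132,300 bytes/s.
Duration = 709,260,300 / 132,300 = 5,361 s.
5,361 s = 89:21.

89:21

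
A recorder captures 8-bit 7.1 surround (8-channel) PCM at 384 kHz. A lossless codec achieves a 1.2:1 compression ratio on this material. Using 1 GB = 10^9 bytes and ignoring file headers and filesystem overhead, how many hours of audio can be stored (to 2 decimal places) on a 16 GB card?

1.74 hours

Uncompressed byte rate = 384,000 × 1 × 8 = 3,072,000 bytes/s.
After 1.2:1 compression, effective rate ≈ 2560000 bytes/s.
Capacity = 16 × 1,000,000,000 = 16,000,000,000 bytes.
16,000,000,000 / effective rate ≈ 6250 s → 1.74 hours.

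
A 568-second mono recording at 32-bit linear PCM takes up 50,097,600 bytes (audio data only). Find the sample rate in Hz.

Bytes = sample_rate × seconds × bytes_per_sample × channels.
sample_rate = 50,097,600 / (568 × 4 × 1) = 50,097,600 / 2,272 = 22,050 Hz.

22,050 Hz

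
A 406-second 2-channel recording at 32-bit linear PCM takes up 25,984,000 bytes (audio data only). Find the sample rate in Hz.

Bytes = sample_rate × seconds × bytes_per_sample × channels.
sample_rate = 25,984,000 / (406 × 4 × 2) = 25,984,000 / 3,248 = 8,000 Hz.

8,000 Hz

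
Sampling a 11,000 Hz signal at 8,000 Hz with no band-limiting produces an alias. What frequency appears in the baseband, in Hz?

3,000 Hz

Nyquist = 8,000/2 = 4,000 Hz; 11,000 Hz exceeds it.
Alias = |11,000 − 1×8,000| = |11,000 − 8,000| = 3,000 Hz.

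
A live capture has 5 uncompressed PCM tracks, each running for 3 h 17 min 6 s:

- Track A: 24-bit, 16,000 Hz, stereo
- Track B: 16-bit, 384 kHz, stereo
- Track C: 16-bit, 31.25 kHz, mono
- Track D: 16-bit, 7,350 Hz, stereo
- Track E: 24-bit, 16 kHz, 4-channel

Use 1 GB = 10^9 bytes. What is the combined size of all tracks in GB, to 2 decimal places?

22.66 GB

3 h 17 min 6 s = 11,826 s.
Track A: 16,000 × 11,826 × 3 × 2 = 1,135,296,000 bytes.
Track B: 384,000 × 11,826 × 2 × 2 = 18,164,736,000 bytes.
Track C: 31,250 × 11,826 × 2 × 1 = 739,125,000 bytes.
Track D: 7,350 × 11,826 × 2 × 2 = 347,684,400 bytes.
Track E: 16,000 × 11,826 × 3 × 4 = 2,270,592,000 bytes.
Total = 22,657,433,400 bytes = 22.66 GB.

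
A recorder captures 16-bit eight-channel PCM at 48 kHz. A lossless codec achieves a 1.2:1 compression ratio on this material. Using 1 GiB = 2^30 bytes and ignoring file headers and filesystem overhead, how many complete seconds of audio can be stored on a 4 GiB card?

6,710 seconds

Uncompressed byte rate = 48,000 × 2 × 8 = 768,000 bytes/s.
After 1.2:1 compression, effective rate ≈ 640000 bytes/s.
Capacity = 4 × 1,073,741,824 = 4,294,967,296 bytes.
4,294,967,296 / effective rate ≈ 6710.89 s → 6,710 seconds.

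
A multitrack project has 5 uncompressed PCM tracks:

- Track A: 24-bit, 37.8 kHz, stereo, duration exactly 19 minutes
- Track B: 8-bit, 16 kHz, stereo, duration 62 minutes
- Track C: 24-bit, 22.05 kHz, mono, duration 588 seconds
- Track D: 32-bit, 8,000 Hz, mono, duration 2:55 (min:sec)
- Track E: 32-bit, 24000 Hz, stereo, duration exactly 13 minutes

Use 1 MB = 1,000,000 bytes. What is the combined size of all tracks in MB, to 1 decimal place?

571.8 MB

Track A: exactly 19 minutes = 1,140 s; 37,800 × 1,140 × 3 × 2 = 258,552,000 bytes.
Track B: 62 minutes = 3,720 s; 16,000 × 3,720 × 1 × 2 = 119,040,000 bytes.
Track C: 22,050 × 588 × 3 × 1 = 38,896,200 bytes.
Track D: 2:55 (min:sec) = 175 s; 8,000 × 175 × 4 × 1 = 5,600,000 bytes.
Track E: exactly 13 minutes = 780 s; 24,000 × 780 × 4 × 2 = 149,760,000 bytes.
Total = 571,848,200 bytes = 571.8 MB.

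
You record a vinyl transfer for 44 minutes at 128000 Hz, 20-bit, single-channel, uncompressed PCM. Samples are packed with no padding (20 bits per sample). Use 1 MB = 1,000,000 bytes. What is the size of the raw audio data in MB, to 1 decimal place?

Duration = 44 minutes = 2,640 s.
Bits = 128,000 × 2,640 × 20 × 1 = 6,758,400,000 bits = 844,800,000 bytes.
844,800,000 / 1,000,000 = 844.8 MB.

844.8 MB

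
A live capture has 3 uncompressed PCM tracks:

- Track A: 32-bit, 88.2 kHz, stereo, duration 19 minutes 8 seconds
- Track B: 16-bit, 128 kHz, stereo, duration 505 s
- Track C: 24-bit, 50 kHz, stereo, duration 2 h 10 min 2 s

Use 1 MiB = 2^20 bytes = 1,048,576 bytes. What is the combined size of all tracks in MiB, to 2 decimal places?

3251.26 MiB

Track A: 19 minutes 8 seconds = 1,148 s; 88,200 × 1,148 × 4 × 2 = 810,028,800 bytes.
Track B: 128,000 × 505 × 2 × 2 = 258,560,000 bytes.
Track C: 2 h 10 min 2 s = 7,802 s; 50,000 × 7,802 × 3 × 2 = 2,340,600,000 bytes.
Total = 3,409,188,800 bytes = 3251.26 MiB.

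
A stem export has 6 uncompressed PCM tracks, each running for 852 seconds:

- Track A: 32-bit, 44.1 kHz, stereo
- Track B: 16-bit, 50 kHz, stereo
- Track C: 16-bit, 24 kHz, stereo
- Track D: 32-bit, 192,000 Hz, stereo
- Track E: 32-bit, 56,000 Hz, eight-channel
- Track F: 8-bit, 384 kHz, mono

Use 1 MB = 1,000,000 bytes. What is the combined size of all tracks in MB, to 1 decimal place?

3715.4 MB

Track A: 44,100 × 852 × 4 × 2 = 300,585,600 bytes.
Track B: 50,000 × 852 × 2 × 2 = 170,400,000 bytes.
Track C: 24,000 × 852 × 2 × 2 = 81,792,000 bytes.
Track D: 192,000 × 852 × 4 × 2 = 1,308,672,000 bytes.
Track E: 56,000 × 852 × 4 × 8 = 1,526,784,000 bytes.
Track F: 384,000 × 852 × 1 × 1 = 327,168,000 bytes.
Total = 3,715,401,600 bytes = 3715.4 MB.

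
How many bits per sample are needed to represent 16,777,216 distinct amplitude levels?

24 bits

log2(16,777,216) = 24.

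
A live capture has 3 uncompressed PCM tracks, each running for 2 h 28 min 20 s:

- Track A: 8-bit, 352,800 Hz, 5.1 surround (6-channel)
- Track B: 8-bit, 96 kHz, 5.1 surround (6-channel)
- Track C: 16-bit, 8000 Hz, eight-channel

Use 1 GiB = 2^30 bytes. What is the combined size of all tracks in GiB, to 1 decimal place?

23.4 GiB

2 h 28 min 20 s = 8,900 s.
Track A: 352,800 × 8,900 × 1 × 6 = 18,839,520,000 bytes.
Track B: 96,000 × 8,900 × 1 × 6 = 5,126,400,000 bytes.
Track C: 8,000 × 8,900 × 2 × 8 = 1,139,200,000 bytes.
Total = 25,105,120,000 bytes = 23.4 GiB.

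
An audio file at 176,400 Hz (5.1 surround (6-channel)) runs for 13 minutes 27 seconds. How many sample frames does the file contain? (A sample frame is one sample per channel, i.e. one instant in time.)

142,354,800 sample frames

13 minutes 27 seconds = 807 s.
176,400 samples/s × 807 s = 142,354,800 frames.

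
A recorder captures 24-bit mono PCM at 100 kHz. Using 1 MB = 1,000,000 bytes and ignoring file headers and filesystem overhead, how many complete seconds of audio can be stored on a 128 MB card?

426 seconds

Uncompressed byte rate = 100,000 × 3 × 1 = 300,000 bytes/s.
Capacity = 128 × 1,000,000 = 128,000,000 bytes.
128,000,000 / 300,000 ≈ 426.67 s → 426 seconds.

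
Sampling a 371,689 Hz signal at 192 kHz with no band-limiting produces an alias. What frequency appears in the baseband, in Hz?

Nyquist = 192,000/2 = 96,000 Hz; 371,689 Hz exceeds it.
Alias = |371,689 − 2×192,000| = |371,689 − 384,000| = 12,311 Hz.

12,311 Hz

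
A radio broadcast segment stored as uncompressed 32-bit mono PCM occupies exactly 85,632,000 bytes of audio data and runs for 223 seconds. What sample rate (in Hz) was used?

Bytes = sample_rate × seconds × bytes_per_sample × channels.
sample_rate = 85,632,000 / (223 × 4 × 1) = 85,632,000 / 892 = 96,000 Hz.

96,000 Hz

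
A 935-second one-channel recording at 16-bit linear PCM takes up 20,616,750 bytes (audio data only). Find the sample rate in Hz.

Bytes = sample_rate × seconds × bytes_per_sample × channels.
sample_rate = 20,616,750 / (935 × 2 × 1) = 20,616,750 / 1,870 = 11,025 Hz.

11,025 Hz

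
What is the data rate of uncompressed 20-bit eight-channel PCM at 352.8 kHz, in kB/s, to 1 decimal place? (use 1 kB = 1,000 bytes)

Bit rate = 352,800 × 20 × 8 = 56,448,000 bits/s.
56,448,000 / 8 = 7,056,000 B/s = 7056.0 kB/s.

7056.0 kB/s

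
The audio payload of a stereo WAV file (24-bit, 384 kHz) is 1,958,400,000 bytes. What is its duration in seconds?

850 seconds

Byte rate = 384,000 × 3 × 2 = 2,304,000 bytes/s.
Duration = 1,958,400,000 / 2,304,000 = 850 s.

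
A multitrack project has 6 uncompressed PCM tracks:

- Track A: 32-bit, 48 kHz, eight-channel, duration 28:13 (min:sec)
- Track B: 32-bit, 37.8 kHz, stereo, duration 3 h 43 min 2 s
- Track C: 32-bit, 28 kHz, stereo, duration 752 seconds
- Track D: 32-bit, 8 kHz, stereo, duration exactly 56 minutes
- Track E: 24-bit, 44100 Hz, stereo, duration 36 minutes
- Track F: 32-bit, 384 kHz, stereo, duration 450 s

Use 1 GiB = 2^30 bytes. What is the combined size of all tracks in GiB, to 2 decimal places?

Track A: 28:13 (min:sec) = 1,693 s; 48,000 × 1,693 × 4 × 8 = 2,600,448,000 bytes.
Track B: 3 h 43 min 2 s = 13,382 s; 37,800 × 13,382 × 4 × 2 = 4,046,716,800 bytes.
Track C: 28,000 × 752 × 4 × 2 = 168,448,000 bytes.
Track D: exactly 56 minutes = 3,360 s; 8,000 × 3,360 × 4 × 2 = 215,040,000 bytes.
Track E: 36 minutes = 2,160 s; 44,100 × 2,160 × 3 × 2 = 571,536,000 bytes.
Track F: 384,000 × 450 × 4 × 2 = 1,382,400,000 bytes.
Total = 8,984,588,800 bytes = 8.37 GiB.

8.37 GiB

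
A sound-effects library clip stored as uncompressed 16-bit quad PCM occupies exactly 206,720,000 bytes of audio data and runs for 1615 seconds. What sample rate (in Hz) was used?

16,000 Hz

Bytes = sample_rate × seconds × bytes_per_sample × channels.
sample_rate = 206,720,000 / (1,615 × 2 × 4) = 206,720,000 / 12,920 = 16,000 Hz.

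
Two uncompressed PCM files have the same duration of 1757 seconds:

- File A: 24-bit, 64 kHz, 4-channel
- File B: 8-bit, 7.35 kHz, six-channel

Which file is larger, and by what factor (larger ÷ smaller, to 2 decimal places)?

File A, by a factor of 17.41

File A: 64,000 × 3 × 4 = 768,000 bytes/s.
File B: 7,350 × 1 × 6 = 44,100 bytes/s.
File A is larger; ratio = 1,349,376,000 / 77,483,700 = 17.41.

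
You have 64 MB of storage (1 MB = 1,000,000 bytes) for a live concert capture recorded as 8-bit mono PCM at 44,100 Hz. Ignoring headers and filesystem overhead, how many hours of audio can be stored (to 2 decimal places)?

0.40 hours

Uncompressed byte rate = 44,100 × 1 × 1 = 44,100 bytes/s.
Capacity = 64 × 1,000,000 = 64,000,000 bytes.
64,000,000 / 44,100 ≈ 1451.25 s → 0.40 hours.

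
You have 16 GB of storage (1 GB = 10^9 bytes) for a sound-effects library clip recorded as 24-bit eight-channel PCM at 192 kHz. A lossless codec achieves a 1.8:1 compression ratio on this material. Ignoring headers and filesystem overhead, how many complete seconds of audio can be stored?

Uncompressed byte rate = 192,000 × 3 × 8 = 4,608,000 bytes/s.
After 1.8:1 compression, effective rate ≈ 2560000 bytes/s.
Capacity = 16 × 1,000,000,000 = 16,000,000,000 bytes.
16,000,000,000 / effective rate ≈ 6250 s → 6,250 seconds.

6,250 seconds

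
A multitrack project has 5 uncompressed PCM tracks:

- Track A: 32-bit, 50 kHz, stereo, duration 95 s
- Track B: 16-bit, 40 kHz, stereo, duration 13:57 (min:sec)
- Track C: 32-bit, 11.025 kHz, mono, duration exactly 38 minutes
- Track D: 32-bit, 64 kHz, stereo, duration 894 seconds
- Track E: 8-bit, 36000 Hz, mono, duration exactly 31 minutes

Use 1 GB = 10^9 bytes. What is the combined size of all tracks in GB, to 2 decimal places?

0.80 GB

Track A: 50,000 × 95 × 4 × 2 = 38,000,000 bytes.
Track B: 13:57 (min:sec) = 837 s; 40,000 × 837 × 2 × 2 = 133,920,000 bytes.
Track C: exactly 38 minutes = 2,280 s; 11,025 × 2,280 × 4 × 1 = 100,548,000 bytes.
Track D: 64,000 × 894 × 4 × 2 = 457,728,000 bytes.
Track E: exactly 31 minutes = 1,860 s; 36,000 × 1,860 × 1 × 1 = 66,960,000 bytes.
Total = 797,156,000 bytes = 0.80 GB.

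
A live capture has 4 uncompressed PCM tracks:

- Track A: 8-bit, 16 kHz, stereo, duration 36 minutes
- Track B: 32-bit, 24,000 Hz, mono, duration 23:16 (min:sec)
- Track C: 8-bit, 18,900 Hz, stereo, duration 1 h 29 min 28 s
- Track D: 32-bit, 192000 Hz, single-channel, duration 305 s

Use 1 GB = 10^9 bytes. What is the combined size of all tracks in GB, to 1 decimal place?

Track A: 36 minutes = 2,160 s; 16,000 × 2,160 × 1 × 2 = 69,120,000 bytes.
Track B: 23:16 (min:sec) = 1,396 s; 24,000 × 1,396 × 4 × 1 = 134,016,000 bytes.
Track C: 1 h 29 min 28 s = 5,368 s; 18,900 × 5,368 × 1 × 2 = 202,910,400 bytes.
Track D: 192,000 × 305 × 4 × 1 = 234,240,000 bytes.
Total = 640,286,400 bytes = 0.6 GB.

0.6 GB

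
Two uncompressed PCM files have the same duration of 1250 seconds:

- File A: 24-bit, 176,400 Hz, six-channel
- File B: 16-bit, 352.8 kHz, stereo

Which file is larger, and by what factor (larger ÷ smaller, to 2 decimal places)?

File A: 176,400 × 3 × 6 = 3,175,200 bytes/s.
File B: 352,800 × 2 × 2 = 1,411,200 bytes/s.
File A is larger; ratio = 3,969,000,000 / 1,764,000,000 = 2.25.

File A, by a factor of 2.25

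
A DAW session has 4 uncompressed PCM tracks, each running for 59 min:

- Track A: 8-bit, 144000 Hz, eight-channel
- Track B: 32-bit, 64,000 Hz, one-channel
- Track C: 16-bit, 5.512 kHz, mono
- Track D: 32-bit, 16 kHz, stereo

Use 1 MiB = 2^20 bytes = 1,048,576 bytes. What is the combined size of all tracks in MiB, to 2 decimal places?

59 min = 3,540 s.
Track A: 144,000 × 3,540 × 1 × 8 = 4,078,080,000 bytes.
Track B: 64,000 × 3,540 × 4 × 1 = 906,240,000 bytes.
Track C: 5,512 × 3,540 × 2 × 1 = 39,024,960 bytes.
Track D: 16,000 × 3,540 × 4 × 2 = 453,120,000 bytes.
Total = 5,476,464,960 bytes = 5222.76 MiB.

5222.76 MiB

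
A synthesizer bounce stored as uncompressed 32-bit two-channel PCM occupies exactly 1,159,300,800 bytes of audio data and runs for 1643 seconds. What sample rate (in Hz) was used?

Bytes = sample_rate × seconds × bytes_per_sample × channels.
sample_rate = 1,159,300,800 / (1,643 × 4 × 2) = 1,159,300,800 / 13,144 = 88,200 Hz.

88,200 Hz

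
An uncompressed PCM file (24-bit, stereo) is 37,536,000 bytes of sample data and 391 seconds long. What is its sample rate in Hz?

16,000 Hz

Bytes = sample_rate × seconds × bytes_per_sample × channels.
sample_rate = 37,536,000 / (391 × 3 × 2) = 37,536,000 / 2,346 = 16,000 Hz.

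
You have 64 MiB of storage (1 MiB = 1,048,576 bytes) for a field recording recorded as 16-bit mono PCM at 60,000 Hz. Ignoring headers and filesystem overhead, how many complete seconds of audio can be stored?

Uncompressed byte rate = 60,000 × 2 × 1 = 120,000 bytes/s.
Capacity = 64 × 1,048,576 = 67,108,864 bytes.
67,108,864 / 120,000 ≈ 559.24 s → 559 seconds.

559 seconds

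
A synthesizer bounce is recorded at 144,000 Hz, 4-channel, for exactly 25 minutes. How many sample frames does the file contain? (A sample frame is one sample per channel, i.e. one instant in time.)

exactly 25 minutes = 1,500 s.
144,000 samples/s × 1,500 s = 216,000,000 frames.

216,000,000 sample frames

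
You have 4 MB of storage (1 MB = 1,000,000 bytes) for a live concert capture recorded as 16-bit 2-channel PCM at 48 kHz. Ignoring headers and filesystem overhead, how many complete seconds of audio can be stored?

Uncompressed byte rate = 48,000 × 2 × 2 = 192,000 bytes/s.
Capacity = 4 × 1,000,000 = 4,000,000 bytes.
4,000,000 / 192,000 ≈ 20.83 s → 20 seconds.

20 seconds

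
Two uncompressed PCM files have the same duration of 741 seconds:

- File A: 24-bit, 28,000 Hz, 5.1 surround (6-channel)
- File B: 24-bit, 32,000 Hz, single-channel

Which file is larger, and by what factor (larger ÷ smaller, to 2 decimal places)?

File A, by a factor of 5.25

File A: 28,000 × 3 × 6 = 504,000 bytes/s.
File B: 32,000 × 3 × 1 = 96,000 bytes/s.
File A is larger; ratio = 373,464,000 / 71,136,000 = 5.25.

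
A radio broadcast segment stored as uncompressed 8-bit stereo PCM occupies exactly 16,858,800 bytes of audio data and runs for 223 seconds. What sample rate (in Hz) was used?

Bytes = sample_rate × seconds × bytes_per_sample × channels.
sample_rate = 16,858,800 / (223 × 1 × 2) = 16,858,800 / 446 = 37,800 Hz.

37,800 Hz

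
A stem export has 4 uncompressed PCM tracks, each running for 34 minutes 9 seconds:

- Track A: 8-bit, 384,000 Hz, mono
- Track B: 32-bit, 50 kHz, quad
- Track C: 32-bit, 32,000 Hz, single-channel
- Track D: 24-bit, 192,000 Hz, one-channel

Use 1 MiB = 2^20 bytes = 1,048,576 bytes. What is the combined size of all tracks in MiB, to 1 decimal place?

34 minutes 9 seconds = 2,049 s.
Track A: 384,000 × 2,049 × 1 × 1 = 786,816,000 bytes.
Track B: 50,000 × 2,049 × 4 × 4 = 1,639,200,000 bytes.
Track C: 32,000 × 2,049 × 4 × 1 = 262,272,000 bytes.
Track D: 192,000 × 2,049 × 3 × 1 = 1,180,224,000 bytes.
Total = 3,868,512,000 bytes = 3689.3 MiB.

3689.3 MiB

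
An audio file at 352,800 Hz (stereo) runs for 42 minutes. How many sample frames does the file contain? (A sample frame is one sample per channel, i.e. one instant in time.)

42 minutes = 2,520 s.
352,800 samples/s × 2,520 s = 889,056,000 frames.

889,056,000 sample frames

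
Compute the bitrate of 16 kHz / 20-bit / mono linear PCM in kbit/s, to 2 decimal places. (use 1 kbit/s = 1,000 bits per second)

320.00 kbit/s

Bit rate = 16,000 × 20 × 1 = 320,000 bits/s.
= 320.00 kbit/s.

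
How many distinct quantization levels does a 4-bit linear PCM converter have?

2^4 = 16.

16 levels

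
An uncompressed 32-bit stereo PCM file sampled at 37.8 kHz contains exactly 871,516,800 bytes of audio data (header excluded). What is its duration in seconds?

Byte rate = 37,800 × 4 × 2 = 302,400 bytes/s.
Duration = 871,516,800 / 302,400 = 2,882 s.

2,882 seconds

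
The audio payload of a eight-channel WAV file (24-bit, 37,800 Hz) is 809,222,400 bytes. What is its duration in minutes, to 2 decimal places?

Byte rate = 37,800 × 3 × 8 = 907,200 bytes/s.
Duration = 809,222,400 / 907,200 = 892 s.
892 s / 60 = 14.87 minutes.

14.87 minutes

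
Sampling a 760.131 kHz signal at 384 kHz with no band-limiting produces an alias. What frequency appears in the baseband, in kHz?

Nyquist = 384,000/2 = 192,000 Hz; 760,131 Hz exceeds it.
Alias = |760,131 − 2×384,000| = |760,131 − 768,000| = 7,869 Hz = 7.869 kHz.

7.869 kHz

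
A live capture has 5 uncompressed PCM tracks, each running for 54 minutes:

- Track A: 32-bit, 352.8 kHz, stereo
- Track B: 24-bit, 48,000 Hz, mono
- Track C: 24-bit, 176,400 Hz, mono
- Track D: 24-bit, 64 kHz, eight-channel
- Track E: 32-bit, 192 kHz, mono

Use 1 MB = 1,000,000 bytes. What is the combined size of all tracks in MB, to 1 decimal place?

18790.7 MB

54 minutes = 3,240 s.
Track A: 352,800 × 3,240 × 4 × 2 = 9,144,576,000 bytes.
Track B: 48,000 × 3,240 × 3 × 1 = 466,560,000 bytes.
Track C: 176,400 × 3,240 × 3 × 1 = 1,714,608,000 bytes.
Track D: 64,000 × 3,240 × 3 × 8 = 4,976,640,000 bytes.
Track E: 192,000 × 3,240 × 4 × 1 = 2,488,320,000 bytes.
Total = 18,790,704,000 bytes = 18790.7 MB.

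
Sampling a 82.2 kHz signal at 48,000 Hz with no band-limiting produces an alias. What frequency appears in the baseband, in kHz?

13.8 kHz

Nyquist = 48,000/2 = 24,000 Hz; 82,200 Hz exceeds it.
Alias = |82,200 − 2×48,000| = |82,200 − 96,000| = 13,800 Hz = 13.8 kHz.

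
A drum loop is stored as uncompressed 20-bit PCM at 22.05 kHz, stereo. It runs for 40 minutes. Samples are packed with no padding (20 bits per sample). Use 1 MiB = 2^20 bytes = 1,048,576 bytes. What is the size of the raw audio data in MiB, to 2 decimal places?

252.34 MiB

Duration = 40 minutes = 2,400 s.
Bits = 22,050 × 2,400 × 20 × 2 = 2,116,800,000 bits = 264,600,000 bytes.
264,600,000 / 1,048,576 = 252.34 MiB.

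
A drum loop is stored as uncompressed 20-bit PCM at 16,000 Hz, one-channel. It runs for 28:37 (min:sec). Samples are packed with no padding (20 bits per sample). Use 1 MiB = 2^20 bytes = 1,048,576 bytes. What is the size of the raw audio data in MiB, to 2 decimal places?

Duration = 28:37 (min:sec) = 1,717 s.
Bits = 16,000 × 1,717 × 20 × 1 = 549,440,000 bits = 68,680,000 bytes.
68,680,000 / 1,048,576 = 65.50 MiB.

65.50 MiB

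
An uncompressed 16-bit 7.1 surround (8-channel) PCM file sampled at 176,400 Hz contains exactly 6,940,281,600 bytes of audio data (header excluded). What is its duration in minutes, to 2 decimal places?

Byte rate = 176,400 × 2 × 8 = 2,822,400 bytes/s.
Duration = 6,940,281,600 / 2,822,400 = 2,459 s.
2,459 s / 60 = 40.98 minutes.

40.98 minutes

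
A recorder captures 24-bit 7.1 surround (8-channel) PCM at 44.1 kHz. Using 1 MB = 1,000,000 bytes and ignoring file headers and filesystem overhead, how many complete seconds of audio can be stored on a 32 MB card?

Uncompressed byte rate = 44,100 × 3 × 8 = 1,058,400 bytes/s.
Capacity = 32 × 1,000,000 = 32,000,000 bytes.
32,000,000 / 1,058,400 ≈ 30.23 s → 30 seconds.

30 seconds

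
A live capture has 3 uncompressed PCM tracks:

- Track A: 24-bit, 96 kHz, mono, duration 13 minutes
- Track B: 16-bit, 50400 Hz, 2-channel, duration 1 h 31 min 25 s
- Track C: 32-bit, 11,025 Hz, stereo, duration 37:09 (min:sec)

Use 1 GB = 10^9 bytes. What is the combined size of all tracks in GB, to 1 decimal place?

Track A: 13 minutes = 780 s; 96,000 × 780 × 3 × 1 = 224,640,000 bytes.
Track B: 1 h 31 min 25 s = 5,485 s; 50,400 × 5,485 × 2 × 2 = 1,105,776,000 bytes.
Track C: 37:09 (min:sec) = 2,229 s; 11,025 × 2,229 × 4 × 2 = 196,597,800 bytes.
Total = 1,527,013,800 bytes = 1.5 GB.

1.5 GB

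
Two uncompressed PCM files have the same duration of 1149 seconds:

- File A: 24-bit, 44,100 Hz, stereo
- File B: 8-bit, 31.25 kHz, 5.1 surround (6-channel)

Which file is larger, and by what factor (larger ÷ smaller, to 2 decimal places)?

File A, by a factor of 1.41

File A: 44,100 × 3 × 2 = 264,600 bytes/s.
File B: 31,250 × 1 × 6 = 187,500 bytes/s.
File A is larger; ratio = 304,025,400 / 215,437,500 = 1.41.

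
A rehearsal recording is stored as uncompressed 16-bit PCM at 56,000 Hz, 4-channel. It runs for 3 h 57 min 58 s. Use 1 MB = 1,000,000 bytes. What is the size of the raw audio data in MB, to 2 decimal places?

Duration = 3 h 57 min 58 s = 14,278 s.
Bytes = 56,000 samples/s × 14,278 s × 2 bytes/sample × 4 ch = 6,396,544,000 bytes.
6,396,544,000 / 1,000,000 = 6396.54 MB.

6396.54 MB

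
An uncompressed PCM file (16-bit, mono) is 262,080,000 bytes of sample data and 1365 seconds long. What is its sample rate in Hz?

96,000 Hz

Bytes = sample_rate × seconds × bytes_per_sample × channels.
sample_rate = 262,080,000 / (1,365 × 2 × 1) = 262,080,000 / 2,730 = 96,000 Hz.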